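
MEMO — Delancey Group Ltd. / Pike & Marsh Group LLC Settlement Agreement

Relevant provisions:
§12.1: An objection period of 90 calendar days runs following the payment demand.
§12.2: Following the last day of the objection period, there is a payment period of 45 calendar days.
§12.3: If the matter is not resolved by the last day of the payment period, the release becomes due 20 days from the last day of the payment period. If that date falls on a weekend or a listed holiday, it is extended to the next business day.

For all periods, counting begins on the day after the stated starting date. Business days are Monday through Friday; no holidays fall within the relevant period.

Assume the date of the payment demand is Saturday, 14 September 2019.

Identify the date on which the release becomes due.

17 February 2020

The last day of the objection period: 14 September 2019 + 90 days = 13 December 2019.
The last day of the payment period: 13 December 2019 + 45 days = 27 January 2020.
The date on which the release becomes due: 27 January 2020 + 20 days = 16 February 2020. That falls on a Sunday, so it rolls to the next business day, Monday, 17 February 2020.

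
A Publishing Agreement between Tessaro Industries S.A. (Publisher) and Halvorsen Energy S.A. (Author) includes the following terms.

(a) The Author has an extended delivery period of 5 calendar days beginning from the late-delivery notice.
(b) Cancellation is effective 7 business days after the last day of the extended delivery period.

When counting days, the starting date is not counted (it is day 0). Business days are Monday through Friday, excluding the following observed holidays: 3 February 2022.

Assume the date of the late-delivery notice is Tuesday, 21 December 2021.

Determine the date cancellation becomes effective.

The last day of the extended delivery period: 5 calendar days after 21 December 2021 is 26 December 2021.
From Sunday, 26 December 2021, 7 business days (Dec 27, Dec 28, Dec 29, Dec 30, Dec 31, Jan 3, Jan 4, skipping weekends) brings us to Tuesday, 4 January 2022, which is the date cancellation becomes effective.

4 January 2022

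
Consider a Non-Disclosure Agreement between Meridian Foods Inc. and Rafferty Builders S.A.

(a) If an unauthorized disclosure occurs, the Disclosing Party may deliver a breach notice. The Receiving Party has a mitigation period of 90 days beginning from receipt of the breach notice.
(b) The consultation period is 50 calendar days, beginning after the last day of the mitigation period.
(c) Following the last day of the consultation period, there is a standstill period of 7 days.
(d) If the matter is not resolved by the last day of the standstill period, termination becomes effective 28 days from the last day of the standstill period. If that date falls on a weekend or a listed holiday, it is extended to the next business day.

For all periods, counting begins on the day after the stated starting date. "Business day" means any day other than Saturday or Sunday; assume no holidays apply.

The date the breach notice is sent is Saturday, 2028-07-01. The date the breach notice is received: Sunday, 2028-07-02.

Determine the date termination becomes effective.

2028-12-25

Adding 90 calendar days to 2028-07-02 gives 2028-09-30, which is the last day of the mitigation period.
The last day of the consultation period: 2028-09-30 + 50 days = 2028-11-19.
The last day of the standstill period: 7 calendar days after 2028-11-19 is 2028-11-26.
The date termination becomes effective: 2028-11-26 + 28 days = 2028-12-24. That falls on a Sunday, so it rolls to the next business day, Monday, 2028-12-25.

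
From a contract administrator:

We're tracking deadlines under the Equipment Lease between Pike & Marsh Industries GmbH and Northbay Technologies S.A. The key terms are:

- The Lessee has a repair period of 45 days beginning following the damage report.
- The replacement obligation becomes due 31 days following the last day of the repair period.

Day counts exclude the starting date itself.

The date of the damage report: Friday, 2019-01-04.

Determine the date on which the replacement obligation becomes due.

2019-03-21

The last day of the repair period: 45 calendar days after 2019-01-04 is 2019-02-18.
The date on which the replacement obligation becomes due: 2019-02-18 + 31 days = 2019-03-21.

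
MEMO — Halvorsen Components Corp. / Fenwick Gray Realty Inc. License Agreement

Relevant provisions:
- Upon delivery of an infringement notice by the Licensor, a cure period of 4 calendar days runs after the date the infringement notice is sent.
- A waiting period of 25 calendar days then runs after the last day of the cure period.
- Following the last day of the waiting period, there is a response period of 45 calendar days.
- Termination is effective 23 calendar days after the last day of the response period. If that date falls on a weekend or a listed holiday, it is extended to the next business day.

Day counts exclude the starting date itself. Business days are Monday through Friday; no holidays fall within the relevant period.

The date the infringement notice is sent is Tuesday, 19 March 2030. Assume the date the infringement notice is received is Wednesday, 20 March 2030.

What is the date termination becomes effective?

24 June 2030

The last day of the cure period: 19 March 2030 + 4 days = 23 March 2030.
Adding 25 calendar days to 23 March 2030 gives 17 April 2030, which is the last day of the waiting period.
Adding 45 calendar days to 17 April 2030 gives 1 June 2030, which is the last day of the response period.
The date termination becomes effective: 1 June 2030 + 23 days = 24 June 2030. 24 June 2030 is a Monday, so no roll-forward applies.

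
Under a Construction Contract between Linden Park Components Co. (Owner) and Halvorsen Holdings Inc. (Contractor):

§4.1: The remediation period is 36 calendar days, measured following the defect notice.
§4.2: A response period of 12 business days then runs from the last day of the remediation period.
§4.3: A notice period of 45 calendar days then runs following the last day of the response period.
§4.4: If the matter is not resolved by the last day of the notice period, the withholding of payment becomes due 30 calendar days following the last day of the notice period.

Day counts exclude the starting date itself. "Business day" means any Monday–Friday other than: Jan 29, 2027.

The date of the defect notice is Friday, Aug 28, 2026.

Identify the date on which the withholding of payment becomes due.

The last day of the remediation period: Aug 28, 2026 + 36 days = Oct 3, 2026.
The last day of the response period: counting 12 business days from Saturday, Oct 3, 2026 (Oct 5, Oct 6, Oct 7, Oct 8, …, Oct 16, Oct 19, Oct 20, skipping weekends) reaches Tuesday, Oct 20, 2026.
The last day of the notice period: Oct 20, 2026 + 45 days = Dec 4, 2026.
The date on which the withholding of payment becomes due: 30 calendar days after Dec 4, 2026 is Jan 3, 2027.

Jan 3, 2027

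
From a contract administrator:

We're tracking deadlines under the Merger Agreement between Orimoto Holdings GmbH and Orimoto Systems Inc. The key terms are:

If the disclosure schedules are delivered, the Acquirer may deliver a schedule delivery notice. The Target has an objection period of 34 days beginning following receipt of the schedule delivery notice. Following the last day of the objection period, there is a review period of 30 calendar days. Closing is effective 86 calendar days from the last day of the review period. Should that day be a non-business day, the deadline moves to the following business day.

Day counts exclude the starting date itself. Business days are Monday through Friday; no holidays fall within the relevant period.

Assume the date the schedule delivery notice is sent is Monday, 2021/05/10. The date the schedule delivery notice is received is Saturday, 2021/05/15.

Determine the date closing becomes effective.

2021/10/12

The last day of the objection period: 2021/05/15 + 34 days = 2021/06/18.
The last day of the review period: 30 calendar days after 2021/06/18 is 2021/07/18.
The date closing becomes effective: 2021/07/18 + 86 days = 2021/10/12. 2021/10/12 is a Tuesday, so no roll-forward applies.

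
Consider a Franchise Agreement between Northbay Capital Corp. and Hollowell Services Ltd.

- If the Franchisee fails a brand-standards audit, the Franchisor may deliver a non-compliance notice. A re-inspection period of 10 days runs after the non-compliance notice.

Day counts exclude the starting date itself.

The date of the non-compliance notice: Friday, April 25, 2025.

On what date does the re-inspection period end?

Adding 10 calendar days to April 25, 2025 gives May 5, 2025, which is the last day of the re-inspection period.

May 5, 2025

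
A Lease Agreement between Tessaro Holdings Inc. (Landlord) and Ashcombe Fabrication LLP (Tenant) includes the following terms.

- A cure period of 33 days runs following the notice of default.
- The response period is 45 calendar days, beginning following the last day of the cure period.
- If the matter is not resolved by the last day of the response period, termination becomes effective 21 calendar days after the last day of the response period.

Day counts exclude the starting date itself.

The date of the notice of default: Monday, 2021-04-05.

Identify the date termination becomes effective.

2021-07-13

The last day of the cure period: 33 calendar days after 2021-04-05 is 2021-05-08.
The last day of the response period: 2021-05-08 + 45 days = 2021-06-22.
Adding 21 calendar days to 2021-06-22 gives 2021-07-13, which is the date termination becomes effective.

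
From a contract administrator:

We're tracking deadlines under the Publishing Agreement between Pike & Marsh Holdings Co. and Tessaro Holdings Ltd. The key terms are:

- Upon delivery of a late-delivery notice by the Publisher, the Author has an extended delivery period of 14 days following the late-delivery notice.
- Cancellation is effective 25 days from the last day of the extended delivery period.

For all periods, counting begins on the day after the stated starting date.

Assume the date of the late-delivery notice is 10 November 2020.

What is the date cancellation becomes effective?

19 December 2020

Adding 14 calendar days to 10 November 2020 gives 24 November 2020, which is the last day of the extended delivery period.
Adding 25 calendar days to 24 November 2020 gives 19 December 2020, which is the date cancellation becomes effective.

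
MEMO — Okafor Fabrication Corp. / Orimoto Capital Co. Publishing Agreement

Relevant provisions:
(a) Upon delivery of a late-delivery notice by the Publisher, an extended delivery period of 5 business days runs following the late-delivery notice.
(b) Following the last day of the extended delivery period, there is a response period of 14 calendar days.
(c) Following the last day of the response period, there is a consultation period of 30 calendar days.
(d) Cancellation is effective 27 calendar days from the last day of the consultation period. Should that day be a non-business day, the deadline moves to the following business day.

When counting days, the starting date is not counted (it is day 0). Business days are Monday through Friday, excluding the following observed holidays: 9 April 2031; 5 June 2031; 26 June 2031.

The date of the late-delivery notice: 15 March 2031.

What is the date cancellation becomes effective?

2 June 2031

From Saturday, 15 March 2031, 5 business days (Mar 17, Mar 18, Mar 19, Mar 20, Mar 21, skipping weekends) brings us to Friday, 21 March 2031, which is the last day of the extended delivery period.
The last day of the response period: 14 calendar days after 21 March 2031 is 4 April 2031.
The last day of the consultation period: 30 calendar days after 4 April 2031 is 4 May 2031.
The date cancellation becomes effective: 4 May 2031 + 27 days = 31 May 2031. That falls on a Saturday, so it rolls to the next business day, Monday, 2 June 2031.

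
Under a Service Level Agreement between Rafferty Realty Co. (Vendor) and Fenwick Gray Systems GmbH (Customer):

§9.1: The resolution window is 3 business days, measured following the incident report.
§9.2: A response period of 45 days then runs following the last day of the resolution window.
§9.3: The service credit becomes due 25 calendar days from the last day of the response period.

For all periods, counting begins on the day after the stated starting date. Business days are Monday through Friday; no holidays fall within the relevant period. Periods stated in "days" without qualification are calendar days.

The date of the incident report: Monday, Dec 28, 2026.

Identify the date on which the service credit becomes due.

From Monday, Dec 28, 2026, 3 business days (Dec 29, Dec 30, Dec 31, skipping weekends) brings us to Thursday, Dec 31, 2026, which is the last day of the resolution window.
Adding 45 calendar days to Dec 31, 2026 gives Feb 14, 2027, which is the last day of the response period.
The date on which the service credit becomes due: 25 calendar days after Feb 14, 2027 is Mar 11, 2027.

Mar 11, 2027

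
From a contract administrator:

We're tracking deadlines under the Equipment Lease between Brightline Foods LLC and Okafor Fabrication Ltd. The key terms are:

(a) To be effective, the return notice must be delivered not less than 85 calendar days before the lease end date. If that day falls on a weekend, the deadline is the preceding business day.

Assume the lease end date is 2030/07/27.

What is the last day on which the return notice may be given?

Counting back 85 calendar days from 2030/07/27 gives 2030/05/03. That is a Friday, so no adjustment is needed.

2030/05/03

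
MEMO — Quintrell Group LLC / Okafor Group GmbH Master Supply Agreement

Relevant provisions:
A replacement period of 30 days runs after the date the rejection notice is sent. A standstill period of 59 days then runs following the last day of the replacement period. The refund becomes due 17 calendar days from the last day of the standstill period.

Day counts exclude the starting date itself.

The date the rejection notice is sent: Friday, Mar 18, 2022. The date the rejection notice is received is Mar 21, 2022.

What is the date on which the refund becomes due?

The last day of the replacement period: 30 calendar days after Mar 18, 2022 is Apr 17, 2022.
The last day of the standstill period: Apr 17, 2022 + 59 days = Jun 15, 2022.
Adding 17 calendar days to Jun 15, 2022 gives Jul 2, 2022, which is the date on which the refund becomes due.

Jul 2, 2022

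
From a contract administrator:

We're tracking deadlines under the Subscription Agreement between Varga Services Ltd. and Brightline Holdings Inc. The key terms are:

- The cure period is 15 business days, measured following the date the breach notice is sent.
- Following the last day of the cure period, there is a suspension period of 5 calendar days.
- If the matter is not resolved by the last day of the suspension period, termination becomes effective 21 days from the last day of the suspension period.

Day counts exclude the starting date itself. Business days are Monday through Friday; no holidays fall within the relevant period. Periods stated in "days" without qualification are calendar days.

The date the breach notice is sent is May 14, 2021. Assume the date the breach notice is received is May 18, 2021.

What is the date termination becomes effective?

The last day of the cure period: 15 business days after Friday, May 14, 2021, skipping weekends — May 17, May 18, May 19, May 20, …, Jun 2, Jun 3, Jun 4 — lands on Friday, June 4, 2021.
Adding 5 calendar days to June 4, 2021 gives June 9, 2021, which is the last day of the suspension period.
The date termination becomes effective: 21 calendar days after June 9, 2021 is June 30, 2021.

June 30, 2021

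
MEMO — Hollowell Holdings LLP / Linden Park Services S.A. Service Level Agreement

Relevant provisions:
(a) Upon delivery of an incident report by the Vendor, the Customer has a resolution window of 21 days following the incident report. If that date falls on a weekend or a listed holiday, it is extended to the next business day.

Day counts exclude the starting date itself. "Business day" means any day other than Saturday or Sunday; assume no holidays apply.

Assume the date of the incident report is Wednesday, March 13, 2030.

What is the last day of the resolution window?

April 3, 2030

Adding 21 calendar days to March 13, 2030 gives April 3, 2030, which is the last day of the resolution window. April 3, 2030 is a Wednesday, so no roll-forward applies.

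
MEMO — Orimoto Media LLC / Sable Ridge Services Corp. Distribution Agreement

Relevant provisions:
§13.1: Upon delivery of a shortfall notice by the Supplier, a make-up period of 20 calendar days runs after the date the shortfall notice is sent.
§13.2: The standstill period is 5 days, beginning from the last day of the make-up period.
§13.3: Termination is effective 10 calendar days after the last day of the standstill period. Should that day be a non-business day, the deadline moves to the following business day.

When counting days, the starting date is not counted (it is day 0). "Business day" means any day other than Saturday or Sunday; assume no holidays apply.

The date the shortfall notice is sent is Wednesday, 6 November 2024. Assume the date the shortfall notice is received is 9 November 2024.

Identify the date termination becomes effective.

The last day of the make-up period: 20 calendar days after 6 November 2024 is 26 November 2024.
The last day of the standstill period: 5 calendar days after 26 November 2024 is 1 December 2024.
The date termination becomes effective: 10 calendar days after 1 December 2024 is 11 December 2024. 11 December 2024 is a Wednesday, so no roll-forward applies.

11 December 2024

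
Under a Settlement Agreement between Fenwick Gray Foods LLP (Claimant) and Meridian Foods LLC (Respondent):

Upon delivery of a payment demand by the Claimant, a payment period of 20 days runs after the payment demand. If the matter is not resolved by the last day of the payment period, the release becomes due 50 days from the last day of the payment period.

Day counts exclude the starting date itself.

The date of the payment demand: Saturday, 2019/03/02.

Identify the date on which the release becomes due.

The last day of the payment period: 2019/03/02 + 20 days = 2019/03/22.
The date on which the release becomes due: 50 calendar days after 2019/03/22 is 2019/05/11.

2019/05/11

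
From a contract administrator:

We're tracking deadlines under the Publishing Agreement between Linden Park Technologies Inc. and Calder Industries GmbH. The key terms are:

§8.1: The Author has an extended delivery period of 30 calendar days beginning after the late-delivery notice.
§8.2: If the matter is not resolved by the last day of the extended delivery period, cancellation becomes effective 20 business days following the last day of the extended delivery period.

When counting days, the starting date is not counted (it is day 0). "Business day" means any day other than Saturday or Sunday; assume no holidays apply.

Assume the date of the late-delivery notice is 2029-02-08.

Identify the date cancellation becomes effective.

2029-04-06

Adding 30 calendar days to 2029-02-08 gives 2029-03-10, which is the last day of the extended delivery period.
The date cancellation becomes effective: 20 business days after Saturday, 2029-03-10, skipping weekends — Mar 12, Mar 13, Mar 14, Mar 15, …, Apr 4, Apr 5, Apr 6 — lands on Friday, 2029-04-06.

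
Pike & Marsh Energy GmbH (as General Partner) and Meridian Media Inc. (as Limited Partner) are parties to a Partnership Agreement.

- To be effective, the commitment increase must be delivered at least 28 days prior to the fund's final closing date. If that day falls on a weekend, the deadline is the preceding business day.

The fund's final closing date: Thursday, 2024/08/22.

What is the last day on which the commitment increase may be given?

Counting back 28 calendar days from 2024/08/22 gives 2024/07/25. That is a Thursday, so no adjustment is needed.

2024/07/25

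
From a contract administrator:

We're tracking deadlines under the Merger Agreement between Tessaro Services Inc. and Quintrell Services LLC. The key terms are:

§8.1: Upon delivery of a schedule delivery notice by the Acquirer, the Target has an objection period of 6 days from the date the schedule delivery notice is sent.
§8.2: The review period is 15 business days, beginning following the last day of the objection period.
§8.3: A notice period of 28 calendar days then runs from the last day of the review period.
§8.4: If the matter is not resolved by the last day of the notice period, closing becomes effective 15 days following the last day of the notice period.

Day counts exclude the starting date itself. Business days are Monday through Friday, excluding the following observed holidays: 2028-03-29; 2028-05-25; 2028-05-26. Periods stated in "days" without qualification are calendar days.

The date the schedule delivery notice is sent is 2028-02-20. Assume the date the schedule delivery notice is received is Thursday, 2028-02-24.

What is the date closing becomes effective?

2028-04-29

Adding 6 calendar days to 2028-02-20 gives 2028-02-26, which is the last day of the objection period.
The last day of the review period: 15 business days after Saturday, 2028-02-26, skipping weekends — Feb 28, Feb 29, Mar 1, Mar 2, …, Mar 15, Mar 16, Mar 17 — lands on Friday, 2028-03-17.
The last day of the notice period: 28 calendar days after 2028-03-17 is 2028-04-14.
The date closing becomes effective: 15 calendar days after 2028-04-14 is 2028-04-29.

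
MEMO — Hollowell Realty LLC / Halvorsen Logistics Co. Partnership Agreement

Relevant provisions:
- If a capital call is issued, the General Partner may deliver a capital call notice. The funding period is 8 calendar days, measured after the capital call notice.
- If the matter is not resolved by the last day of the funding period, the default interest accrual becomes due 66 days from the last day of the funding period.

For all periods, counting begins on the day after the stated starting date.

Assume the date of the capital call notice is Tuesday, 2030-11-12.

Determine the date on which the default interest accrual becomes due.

2031-01-25

Adding 8 calendar days to 2030-11-12 gives 2030-11-20, which is the last day of the funding period.
Adding 66 calendar days to 2030-11-20 gives 2031-01-25, which is the date on which the default interest accrual becomes due.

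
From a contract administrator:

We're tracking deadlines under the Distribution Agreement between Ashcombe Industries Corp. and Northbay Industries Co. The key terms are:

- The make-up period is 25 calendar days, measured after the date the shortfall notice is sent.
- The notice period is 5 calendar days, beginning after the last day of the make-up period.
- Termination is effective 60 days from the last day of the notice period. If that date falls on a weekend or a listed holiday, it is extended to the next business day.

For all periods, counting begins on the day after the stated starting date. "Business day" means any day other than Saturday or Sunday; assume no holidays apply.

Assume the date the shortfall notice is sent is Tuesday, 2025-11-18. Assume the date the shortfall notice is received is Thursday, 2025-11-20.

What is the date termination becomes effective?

The last day of the make-up period: 25 calendar days after 2025-11-18 is 2025-12-13.
Adding 5 calendar days to 2025-12-13 gives 2025-12-18, which is the last day of the notice period.
The date termination becomes effective: 2025-12-18 + 60 days = 2026-02-16. 2026-02-16 is a Monday, so no roll-forward applies.

2026-02-16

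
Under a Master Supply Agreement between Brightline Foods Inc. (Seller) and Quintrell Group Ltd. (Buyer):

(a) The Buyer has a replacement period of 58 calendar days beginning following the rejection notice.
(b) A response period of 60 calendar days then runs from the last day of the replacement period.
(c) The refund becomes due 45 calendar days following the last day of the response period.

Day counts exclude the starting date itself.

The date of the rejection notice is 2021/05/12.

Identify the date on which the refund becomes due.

The last day of the replacement period: 58 calendar days after 2021/05/12 is 2021/07/09.
The last day of the response period: 60 calendar days after 2021/07/09 is 2021/09/07.
The date on which the refund becomes due: 45 calendar days after 2021/09/07 is 2021/10/22.

2021/10/22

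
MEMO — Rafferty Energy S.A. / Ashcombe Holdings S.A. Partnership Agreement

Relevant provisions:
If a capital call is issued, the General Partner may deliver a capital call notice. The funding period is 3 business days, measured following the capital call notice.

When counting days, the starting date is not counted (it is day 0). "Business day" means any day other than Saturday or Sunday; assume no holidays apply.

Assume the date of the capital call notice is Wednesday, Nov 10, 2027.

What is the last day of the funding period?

The last day of the funding period: 3 business days after Wednesday, Nov 10, 2027, skipping weekends — Nov 11, Nov 12, Nov 15 — lands on Monday, Nov 15, 2027.

Nov 15, 2027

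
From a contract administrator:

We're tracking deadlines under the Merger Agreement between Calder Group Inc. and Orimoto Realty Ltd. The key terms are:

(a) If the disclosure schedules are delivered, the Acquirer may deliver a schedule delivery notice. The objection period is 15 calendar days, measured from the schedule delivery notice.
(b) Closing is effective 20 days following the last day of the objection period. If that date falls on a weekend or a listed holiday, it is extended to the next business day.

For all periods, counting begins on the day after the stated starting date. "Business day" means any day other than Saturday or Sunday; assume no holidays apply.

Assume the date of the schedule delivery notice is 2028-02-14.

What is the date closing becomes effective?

The last day of the objection period: 2028-02-14 + 15 days = 2028-02-29.
The date closing becomes effective: 2028-02-29 + 20 days = 2028-03-20. 2028-03-20 is a Monday, so no roll-forward applies.

2028-03-20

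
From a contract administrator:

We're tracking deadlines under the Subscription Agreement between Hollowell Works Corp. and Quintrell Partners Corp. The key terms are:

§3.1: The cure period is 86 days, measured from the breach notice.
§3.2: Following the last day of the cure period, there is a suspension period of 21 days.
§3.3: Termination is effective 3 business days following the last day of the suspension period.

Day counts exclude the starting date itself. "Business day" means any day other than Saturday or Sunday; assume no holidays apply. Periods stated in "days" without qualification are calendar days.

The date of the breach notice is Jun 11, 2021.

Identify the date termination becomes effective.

The last day of the cure period: 86 calendar days after Jun 11, 2021 is Sep 5, 2021.
The last day of the suspension period: Sep 5, 2021 + 21 days = Sep 26, 2021.
The date termination becomes effective: 3 business days after Sunday, Sep 26, 2021, skipping weekends — Sep 27, Sep 28, Sep 29 — lands on Wednesday, Sep 29, 2021.

Sep 29, 2021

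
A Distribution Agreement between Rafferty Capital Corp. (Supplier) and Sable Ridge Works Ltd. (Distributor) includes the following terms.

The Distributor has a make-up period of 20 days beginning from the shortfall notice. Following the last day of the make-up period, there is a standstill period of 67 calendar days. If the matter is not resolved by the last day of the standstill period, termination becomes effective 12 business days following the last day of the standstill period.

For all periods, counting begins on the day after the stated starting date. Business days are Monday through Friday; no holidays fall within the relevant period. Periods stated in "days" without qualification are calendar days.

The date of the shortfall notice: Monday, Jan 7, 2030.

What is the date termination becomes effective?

Adding 20 calendar days to Jan 7, 2030 gives Jan 27, 2030, which is the last day of the make-up period.
The last day of the standstill period: 67 calendar days after Jan 27, 2030 is Apr 4, 2030.
The date termination becomes effective: 12 business days after Thursday, Apr 4, 2030, skipping weekends — Apr 5, Apr 8, Apr 9, Apr 10, …, Apr 18, Apr 19, Apr 22 — lands on Monday, Apr 22, 2030.

Apr 22, 2030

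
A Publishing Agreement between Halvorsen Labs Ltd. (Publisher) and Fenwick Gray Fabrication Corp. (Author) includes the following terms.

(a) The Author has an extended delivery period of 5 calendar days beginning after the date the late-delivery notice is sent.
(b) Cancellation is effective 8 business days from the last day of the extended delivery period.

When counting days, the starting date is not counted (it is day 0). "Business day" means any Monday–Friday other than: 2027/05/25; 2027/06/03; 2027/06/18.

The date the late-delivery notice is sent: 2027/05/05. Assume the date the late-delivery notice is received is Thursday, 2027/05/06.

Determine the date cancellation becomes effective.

2027/05/20

The last day of the extended delivery period: 5 calendar days after 2027/05/05 is 2027/05/10.
The date cancellation becomes effective: 8 business days after Monday, 2027/05/10, skipping weekends — May 11, May 12, May 13, May 14, May 17, May 18, May 19, May 20 — lands on Thursday, 2027/05/20.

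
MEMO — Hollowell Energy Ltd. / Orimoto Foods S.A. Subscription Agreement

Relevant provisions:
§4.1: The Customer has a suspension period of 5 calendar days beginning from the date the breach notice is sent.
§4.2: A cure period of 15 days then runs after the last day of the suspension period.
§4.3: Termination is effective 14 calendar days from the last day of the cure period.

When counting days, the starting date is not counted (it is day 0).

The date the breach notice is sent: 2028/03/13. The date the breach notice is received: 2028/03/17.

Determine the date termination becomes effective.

Adding 5 calendar days to 2028/03/13 gives 2028/03/18, which is the last day of the suspension period.
The last day of the cure period: 15 calendar days after 2028/03/18 is 2028/04/02.
The date termination becomes effective: 14 calendar days after 2028/04/02 is 2028/04/16.

2028/04/16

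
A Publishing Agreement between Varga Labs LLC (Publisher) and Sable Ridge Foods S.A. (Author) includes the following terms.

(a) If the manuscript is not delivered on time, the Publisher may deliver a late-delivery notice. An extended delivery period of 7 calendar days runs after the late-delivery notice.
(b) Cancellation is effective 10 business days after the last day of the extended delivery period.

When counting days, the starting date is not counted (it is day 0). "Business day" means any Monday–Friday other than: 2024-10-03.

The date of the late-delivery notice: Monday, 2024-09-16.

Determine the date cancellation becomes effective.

2024-10-08

Adding 7 calendar days to 2024-09-16 gives 2024-09-23, which is the last day of the extended delivery period.
From Monday, 2024-09-23, 10 business days (Sep 24, Sep 25, Sep 26, Sep 27, Sep 30, Oct 1, Oct 2, Oct 4, Oct 7, Oct 8, skipping weekends and the listed holiday on Oct 3) brings us to Tuesday, 2024-10-08, which is the date cancellation becomes effective.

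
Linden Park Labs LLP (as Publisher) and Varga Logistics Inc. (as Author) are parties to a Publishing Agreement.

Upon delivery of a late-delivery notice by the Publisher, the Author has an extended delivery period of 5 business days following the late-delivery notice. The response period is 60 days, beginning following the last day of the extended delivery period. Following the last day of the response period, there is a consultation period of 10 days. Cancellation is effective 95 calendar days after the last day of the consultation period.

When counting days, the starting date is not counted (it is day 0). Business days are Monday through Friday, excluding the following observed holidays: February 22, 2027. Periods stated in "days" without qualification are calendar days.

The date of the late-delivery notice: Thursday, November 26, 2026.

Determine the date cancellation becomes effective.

May 17, 2027

From Thursday, November 26, 2026, 5 business days (Nov 27, Nov 30, Dec 1, Dec 2, Dec 3, skipping weekends) brings us to Thursday, December 3, 2026, which is the last day of the extended delivery period.
Adding 60 calendar days to December 3, 2026 gives February 1, 2027, which is the last day of the response period.
Adding 10 calendar days to February 1, 2027 gives February 11, 2027, which is the last day of the consultation period.
Adding 95 calendar days to February 11, 2027 gives May 17, 2027, which is the date cancellation becomes effective.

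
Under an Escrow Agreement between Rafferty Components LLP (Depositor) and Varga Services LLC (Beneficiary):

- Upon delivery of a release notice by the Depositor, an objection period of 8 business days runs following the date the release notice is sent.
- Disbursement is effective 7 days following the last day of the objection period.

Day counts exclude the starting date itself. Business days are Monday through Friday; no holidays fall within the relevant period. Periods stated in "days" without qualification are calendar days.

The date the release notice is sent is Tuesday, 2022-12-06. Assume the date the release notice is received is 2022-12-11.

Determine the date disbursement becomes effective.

2022-12-23

The last day of the objection period: 8 business days after Tuesday, 2022-12-06, skipping weekends — Dec 7, Dec 8, Dec 9, Dec 12, Dec 13, Dec 14, Dec 15, Dec 16 — lands on Friday, 2022-12-16.
Adding 7 calendar days to 2022-12-16 gives 2022-12-23, which is the date disbursement becomes effective.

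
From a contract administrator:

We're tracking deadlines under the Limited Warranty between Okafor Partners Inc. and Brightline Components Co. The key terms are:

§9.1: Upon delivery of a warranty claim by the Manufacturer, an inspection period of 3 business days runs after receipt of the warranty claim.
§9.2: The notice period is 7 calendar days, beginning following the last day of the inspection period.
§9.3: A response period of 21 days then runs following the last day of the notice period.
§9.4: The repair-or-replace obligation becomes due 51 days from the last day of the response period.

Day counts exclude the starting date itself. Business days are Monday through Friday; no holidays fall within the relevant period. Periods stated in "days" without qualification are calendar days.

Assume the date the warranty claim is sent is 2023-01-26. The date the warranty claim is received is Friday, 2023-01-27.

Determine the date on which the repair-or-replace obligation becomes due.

2023-04-21

The last day of the inspection period: counting 3 business days from Friday, 2023-01-27 (Jan 30, Jan 31, Feb 1, skipping weekends) reaches Wednesday, 2023-02-01.
The last day of the notice period: 2023-02-01 + 7 days = 2023-02-08.
The last day of the response period: 21 calendar days after 2023-02-08 is 2023-03-01.
The date on which the repair-or-replace obligation becomes due: 2023-03-01 + 51 days = 2023-04-21.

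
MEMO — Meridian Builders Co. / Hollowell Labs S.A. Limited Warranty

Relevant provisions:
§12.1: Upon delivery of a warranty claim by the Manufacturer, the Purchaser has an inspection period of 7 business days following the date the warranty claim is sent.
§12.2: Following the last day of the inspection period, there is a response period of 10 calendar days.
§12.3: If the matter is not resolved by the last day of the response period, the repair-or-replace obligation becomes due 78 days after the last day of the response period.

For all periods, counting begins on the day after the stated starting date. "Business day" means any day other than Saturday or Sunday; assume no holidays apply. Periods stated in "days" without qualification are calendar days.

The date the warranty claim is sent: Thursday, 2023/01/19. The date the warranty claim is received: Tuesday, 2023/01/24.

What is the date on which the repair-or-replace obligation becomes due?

2023/04/28

The last day of the inspection period: counting 7 business days from Thursday, 2023/01/19 (Jan 20, Jan 23, Jan 24, Jan 25, Jan 26, Jan 27, Jan 30, skipping weekends) reaches Monday, 2023/01/30.
Adding 10 calendar days to 2023/01/30 gives 2023/02/09, which is the last day of the response period.
Adding 78 calendar days to 2023/02/09 gives 2023/04/28, which is the date on which the repair-or-replace obligation becomes due.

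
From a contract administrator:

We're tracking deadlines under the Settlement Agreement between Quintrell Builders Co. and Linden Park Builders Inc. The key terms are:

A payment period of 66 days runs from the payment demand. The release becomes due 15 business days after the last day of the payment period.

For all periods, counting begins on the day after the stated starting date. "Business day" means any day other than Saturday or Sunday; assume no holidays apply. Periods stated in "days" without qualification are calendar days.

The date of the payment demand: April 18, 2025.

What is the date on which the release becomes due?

The last day of the payment period: 66 calendar days after April 18, 2025 is June 23, 2025.
The date on which the release becomes due: counting 15 business days from Monday, June 23, 2025 (Jun 24, Jun 25, Jun 26, Jun 27, …, Jul 10, Jul 11, Jul 14, skipping weekends) reaches Monday, July 14, 2025.

July 14, 2025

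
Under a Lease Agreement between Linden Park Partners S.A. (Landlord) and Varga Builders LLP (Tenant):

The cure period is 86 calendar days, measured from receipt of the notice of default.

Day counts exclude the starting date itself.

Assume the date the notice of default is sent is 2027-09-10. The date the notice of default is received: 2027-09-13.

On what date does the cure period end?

2027-12-08

Adding 86 calendar days to 2027-09-13 gives 2027-12-08, which is the last day of the cure period.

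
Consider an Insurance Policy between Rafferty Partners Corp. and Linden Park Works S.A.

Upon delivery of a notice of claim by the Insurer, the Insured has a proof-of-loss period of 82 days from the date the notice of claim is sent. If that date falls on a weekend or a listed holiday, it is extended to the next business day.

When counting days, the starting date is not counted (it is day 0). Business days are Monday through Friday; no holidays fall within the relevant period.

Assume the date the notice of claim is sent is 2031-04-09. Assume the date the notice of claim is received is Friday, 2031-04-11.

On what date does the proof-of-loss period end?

The last day of the proof-of-loss period: 82 calendar days after 2031-04-09 is 2031-06-30. 2031-06-30 is a Monday, so no roll-forward applies.

2031-06-30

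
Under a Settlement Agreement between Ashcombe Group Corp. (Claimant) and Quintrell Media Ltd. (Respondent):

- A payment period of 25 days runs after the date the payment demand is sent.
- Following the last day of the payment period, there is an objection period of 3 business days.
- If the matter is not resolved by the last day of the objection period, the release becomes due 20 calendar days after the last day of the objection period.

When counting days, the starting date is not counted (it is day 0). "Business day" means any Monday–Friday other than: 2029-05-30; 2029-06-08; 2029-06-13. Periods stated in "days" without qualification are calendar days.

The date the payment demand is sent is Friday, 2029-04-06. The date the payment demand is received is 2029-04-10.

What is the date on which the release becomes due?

2029-05-24

The last day of the payment period: 25 calendar days after 2029-04-06 is 2029-05-01.
The last day of the objection period: 3 business days after Tuesday, 2029-05-01, skipping weekends — May 2, May 3, May 4 — lands on Friday, 2029-05-04.
The date on which the release becomes due: 20 calendar days after 2029-05-04 is 2029-05-24.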